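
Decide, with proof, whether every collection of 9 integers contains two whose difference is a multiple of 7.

Each integer lies in one of the 7 residue classes modulo 7.
Placing 9 integers into 7 classes, some class receives at least two — say a and b.
Then a ≡ b (mod 7), i.e. 7 ∣ (a − b).

Yes, this is always true.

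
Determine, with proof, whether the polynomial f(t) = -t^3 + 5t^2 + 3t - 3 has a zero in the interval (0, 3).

Such a root exists.

f(0) = -3 and f(3) = 24, which have opposite signs.
f is continuous everywhere (it is a polynomial), in particular on [0, 3].
By the Intermediate Value Theorem f must vanish at some point of (0, 3).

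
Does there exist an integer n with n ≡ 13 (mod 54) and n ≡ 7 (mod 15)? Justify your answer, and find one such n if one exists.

The moduli are not coprime: gcd(54, 15) = 3. Compatibility requires 3 ∣ (7 − 13) = -6, which holds, so solutions exist.
Step through n = 13, 13 + 54, 13 + 2·54, …: the values 13, 67 reduce mod 15 to 13, 7. The value 67 hits 7.
Indeed 67 ≡ 13 (mod 54) and 67 ≡ 7 (mod 15).

n = 67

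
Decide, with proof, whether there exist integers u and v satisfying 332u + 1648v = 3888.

u = 384, v = -75

Every value of 332u + 1648v is a multiple of gcd(332, 1648) = 4; since 4 ∣ 3888, solutions exist.
Dividing through by 4 reduces the equation to 83u + 412v = 972.
Run the Euclidean algorithm on 412 and 83: 412 = 4·83 + 80, 83 = 1·80 + 3, 80 = 26·3 + 2, 3 = 1·2 + 1, 2 = 2·1 + 0.
Working back up the chain: 1 = 3 − 1·2 = 3 − (80 − 26·3) = −80 + 27·3 = −80 + 27·(83 − 1·80) = 27·83 − 28·80 = 27·83 − 28·(412 − 4·83) = −28·412 + 139·83. So 83·139 + 412·(-28) = 1.
Scaling by 972 gives the particular solution (u, v) = (135108, -27216).
The general solution is u = 135108 + 412k, v = -27216 − 83k; taking k = -327 gives the smaller pair u = 384, v = -75.
Indeed 332·384 + 1648·(-75) = 127488 − 123600 = 3888.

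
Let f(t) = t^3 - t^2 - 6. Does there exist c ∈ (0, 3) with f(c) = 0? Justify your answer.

f(0) = -6 and f(3) = 12, which have opposite signs.
f is continuous everywhere (it is a polynomial), in particular on [0, 3].
So by the Intermediate Value Theorem there is a c strictly between 0 and 3 with f(c) = 0.

Yes, such a c exists.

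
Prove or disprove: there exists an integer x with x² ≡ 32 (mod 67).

No such integer exists.

67 is prime, so by Euler's criterion 32 is a square mod 67 iff 32^((67−1)/2) = 32^33 ≡ 1 (mod 67).
Squaring successively (mod 67): 32^2 = 1024 ≡ 19; 32^4 ≡ 19² = 361 ≡ 26; 32^8 ≡ 26² = 676 ≡ 6; 32^16 ≡ 6² = 36 ≡ 36; 32^32 ≡ 36² = 1296 ≡ 23.
Since 33 = 32 + 1, 32^33 ≡ 23 · 32; multiplying out mod 67: 23·32 = 736 ≡ 66. Thus 32^33 ≡ 66 ≡ −1 (mod 67).
The value −1 means 32 is a non-residue modulo 67, so x² ≡ 32 (mod 67) is impossible.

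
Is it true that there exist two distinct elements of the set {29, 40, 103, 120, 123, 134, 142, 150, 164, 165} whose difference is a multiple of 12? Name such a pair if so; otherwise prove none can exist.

No such pair exists.

Residues mod 12: 29↦5, 40↦4, 103↦7, 120↦0, 123↦3, 134↦2, 142↦10, 150↦6, 164↦8, 165↦9.
These 10 residues are pairwise different, hence no difference of two elements is divisible by 12.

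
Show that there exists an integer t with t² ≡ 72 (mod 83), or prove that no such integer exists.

No, no such integer exists.

Apply Euler's criterion with the prime 83: 72 is a quadratic residue iff 72^41 ≡ 1 (mod 83), and a non-residue iff it is ≡ −1.
Repeated squaring mod 83: 72^2 = 5184 ≡ 38; 72^4 ≡ 38² = 1444 ≡ 33; 72^8 ≡ 33² = 1089 ≡ 10; 72^16 ≡ 10² = 100 ≡ 17; 72^32 ≡ 17² = 289 ≡ 40.
Since 41 = 32 + 8 + 1, 72^41 ≡ 40 · 10 · 72; multiplying out mod 83: 40·10 = 400 ≡ 68, then 68·72 = 4896 ≡ 82. Thus 72^41 ≡ 82 ≡ −1 (mod 83).
By Euler's criterion 72 is a quadratic non-residue mod 83: no t satisfies t² ≡ 72 (mod 83).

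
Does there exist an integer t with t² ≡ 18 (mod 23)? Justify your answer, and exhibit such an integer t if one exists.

Take t = 15. Then 15² = 225 = 9·23 + 18, so 15² ≡ 18 (mod 23).

t = 15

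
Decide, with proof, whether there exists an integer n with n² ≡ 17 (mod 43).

n = 24

Take n = 24. Then 24² = 576 = 13·43 + 17, so 24² ≡ 17 (mod 43).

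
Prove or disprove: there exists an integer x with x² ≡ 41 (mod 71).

There is no such integer.

71 is prime, so by Euler's criterion 41 is a square mod 71 iff 41^((71−1)/2) = 41^35 ≡ 1 (mod 71).
Squaring successively (mod 71): 41^2 = 1681 ≡ 48; 41^4 ≡ 48² = 2304 ≡ 32; 41^8 ≡ 32² = 1024 ≡ 30; 41^16 ≡ 30² = 900 ≡ 48; 41^32 ≡ 48² = 2304 ≡ 32.
Since 35 = 32 + 2 + 1, 41^35 ≡ 32 · 48 · 41; multiplying out mod 71: 32·48 = 1536 ≡ 45, then 45·41 = 1845 ≡ 70. Thus 41^35 ≡ 70 ≡ −1 (mod 71).
By Euler's criterion 41 is a quadratic non-residue mod 71: no x satisfies x² ≡ 41 (mod 71).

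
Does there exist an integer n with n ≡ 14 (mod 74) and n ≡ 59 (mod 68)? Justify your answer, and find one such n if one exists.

No, no such integer exists.

Reduce both congruences modulo 2, which divides 74 and 68: they say n ≡ 14 (mod 2) and n ≡ 59 (mod 2).
These are incompatible: 14 − 59 = -45 is not divisible by 2.
Hence the system has no solution.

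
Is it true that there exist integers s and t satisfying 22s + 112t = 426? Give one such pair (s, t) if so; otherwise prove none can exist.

gcd(22, 112) = 2, and 2 divides 426, so integer solutions exist.
Dividing through by 2 reduces the equation to 11s + 56t = 213.
Dividing repeatedly: 56 = 5·11 + 1, 11 = 11·1 + 0.
Unwinding: 1 = 56 − 5·11, i.e. 11·(-5) + 56·1 = 1.
Scaling by 213 gives the particular solution (s, t) = (-1065, 213).
Adding 20·56 to s and subtracting 20·11 from t gives the tidier solution (55, -7).
Check: 22·55 + 112·(-7) = 1210 − 784 = 426. ✓

s = 55, t = -7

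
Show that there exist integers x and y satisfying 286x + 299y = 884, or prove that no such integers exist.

x = 1, y = 2

Every value of 286x + 299y is a multiple of gcd(286, 299) = 13; since 13 ∣ 884, solutions exist.
Dividing through by 13 reduces the equation to 22x + 23y = 68.
Run the Euclidean algorithm on 23 and 22: 23 = 1·22 + 1, 22 = 22·1 + 0.
Working back up the chain: 1 = 23 − 1·22. So 22·(-1) + 23·1 = 1.
Times 68: 22·(-68) + 23·68 = 68, so (-68, 68) solves it.
Adding 3·23 to x and subtracting 3·22 from y gives the tidier solution (1, 2).
Indeed 286·1 + 299·2 = 286 + 598 = 884.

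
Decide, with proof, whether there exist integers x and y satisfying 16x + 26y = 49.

There are no such integers.

gcd(16, 26) = 2, so every integer of the form 16x + 26y is a multiple of 2.
But 49 is not a multiple of 2 (it leaves remainder 1).
So the equation is unsolvable over ℤ.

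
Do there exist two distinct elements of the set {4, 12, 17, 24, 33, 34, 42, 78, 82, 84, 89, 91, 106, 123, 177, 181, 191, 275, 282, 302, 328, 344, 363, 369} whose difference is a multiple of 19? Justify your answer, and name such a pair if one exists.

The pair (4, 42) works.

4 mod 19 = 4 and 42 mod 19 = 4, so 42 − 4 = 38 = 2·19.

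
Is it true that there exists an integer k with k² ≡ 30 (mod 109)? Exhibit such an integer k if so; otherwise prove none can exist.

There is no such integer.

Apply Euler's criterion with the prime 109: 30 is a quadratic residue iff 30^54 ≡ 1 (mod 109), and a non-residue iff it is ≡ −1.
Squaring successively (mod 109): 30^2 = 900 ≡ 28; 30^4 ≡ 28² = 784 ≡ 21; 30^8 ≡ 21² = 441 ≡ 5; 30^16 ≡ 5² = 25 ≡ 25; 30^32 ≡ 25² = 625 ≡ 80.
Since 54 = 32 + 16 + 4 + 2, 30^54 ≡ 80 · 25 · 21 · 28; multiplying out mod 109: 80·25 = 2000 ≡ 38, then 38·21 = 798 ≡ 35, then 35·28 = 980 ≡ 108. Thus 30^54 ≡ 108 ≡ −1 (mod 109).
The value −1 means 30 is a non-residue modulo 109, so k² ≡ 30 (mod 109) is impossible.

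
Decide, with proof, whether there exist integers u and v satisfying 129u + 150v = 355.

There are no such integers.

Both 129 and 150 are divisible by gcd(129, 150) = 3, hence so is any combination 129u + 150v.
However 355 leaves remainder 1 on division by 3.
Hence no integers u, v satisfy the equation.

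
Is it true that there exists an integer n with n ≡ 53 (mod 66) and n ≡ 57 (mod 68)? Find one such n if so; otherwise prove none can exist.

n = 2165

Here gcd(66, 68) = 2, and both 53 and 57 leave remainder 1 mod 2, so the system is consistent.
Put n = 53 + 66t, so we need 66t ≡ 4 (mod 68), equivalently (divide by 2) 33t ≡ 2 (mod 34).
Invert 33 mod 34 by the Euclidean algorithm: 34 = 1·33 + 1, 33 = 33·1 + 0; back-substituting, 1 = 34 − 1·33. Hence 33·(-1) ≡ 1, so 33⁻¹ ≡ -1 ≡ 33 (mod 34).
Multiplying by 33: t ≡ 33·2 = 66 ≡ 32 (mod 34).
Then n = 53 + 66·32 = 2165.
Indeed 2165 ≡ 53 (mod 66) and 2165 ≡ 57 (mod 68).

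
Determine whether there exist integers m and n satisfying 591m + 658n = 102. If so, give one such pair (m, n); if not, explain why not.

m = 244, n = -219

591 and 658 are coprime, so 591m + 658n ranges over all of ℤ.
Run the Euclidean algorithm on 658 and 591: 658 = 1·591 + 67, 591 = 8·67 + 55, 67 = 1·55 + 12, 55 = 4·12 + 7, 12 = 1·7 + 5, 7 = 1·5 + 2, 5 = 2·2 + 1, 2 = 2·1 + 0.
Working back up the chain: 1 = 5 − 2·2 = 5 − 2·(7 − 1·5) = −2·7 + 3·5 = −2·7 + 3·(12 − 1·7) = 3·12 − 5·7 = 3·12 − 5·(55 − 4·12) = −5·55 + 23·12 = −5·55 + 23·(67 − 1·55) = 23·67 − 28·55 = 23·67 − 28·(591 − 8·67) = −28·591 + 247·67 = −28·591 + 247·(658 − 1·591) = 247·658 − 275·591. So 591·(-275) + 658·247 = 1.
Times 102: 591·(-28050) + 658·25194 = 102, so (-28050, 25194) solves it.
Adding 43·658 to m and subtracting 43·591 from n gives the tidier solution (244, -219).
Indeed 591·244 + 658·(-219) = 144204 − 144102 = 102.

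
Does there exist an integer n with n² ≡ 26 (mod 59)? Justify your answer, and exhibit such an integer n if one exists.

n = 47 works: 47² = 2209, and 2209 − 26 = 2183 = 37·59.

n = 47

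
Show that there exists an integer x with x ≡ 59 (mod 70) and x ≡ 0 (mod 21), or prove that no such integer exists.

Reduce both congruences modulo 7, which divides 70 and 21: they say x ≡ 59 (mod 7) and x ≡ 0 (mod 7).
However 59 ≡ 3 and 0 ≡ 0 (mod 7), and 3 ≠ 0.
Therefore no such x exists.

No such integer exists.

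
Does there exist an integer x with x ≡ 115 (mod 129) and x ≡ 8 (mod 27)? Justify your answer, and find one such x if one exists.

Both moduli are multiples of 3 = gcd(129, 27), so any solution would satisfy x ≡ 115 and x ≡ 8 modulo 3 simultaneously.
These are incompatible: 115 − 8 = 107 is not divisible by 3.
Hence the system has no solution.

No, no such integer exists.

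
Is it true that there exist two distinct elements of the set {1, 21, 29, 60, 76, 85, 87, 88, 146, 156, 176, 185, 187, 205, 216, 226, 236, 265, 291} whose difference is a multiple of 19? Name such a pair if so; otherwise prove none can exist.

Reduce each element modulo 19: 1↦1, 21↦2, 29↦10, 60↦3, 76↦0, 85↦9, 87↦11, 88↦12, 146↦13, 156↦4, 176↦5, 185↦14, 187↦16, 205↦15, 216↦7, 226↦17, 236↦8, 265↦18, 291↦6.
No residue repeats among the 19 elements, so no pair has difference ≡ 0 (mod 19).

No, no such pair exists.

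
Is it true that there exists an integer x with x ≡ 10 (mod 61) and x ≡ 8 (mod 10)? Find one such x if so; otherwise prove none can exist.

x = 498

gcd(61, 10) = 1, so the Chinese Remainder Theorem guarantees exactly one residue class mod 610 satisfying both.
Write x = 10 + 61t and require 10 + 61t ≡ 8 (mod 10), i.e. 61t ≡ 8 (mod 10).
61 ≡ 1 (mod 10), so this reads 1t ≡ 8 (mod 10). So t ≡ 8 (mod 10).
Taking t = 8 gives x = 10 + 61·8 = 498.
Verify: 498 = 8·61 + 10 and 498 = 49·10 + 8. ✓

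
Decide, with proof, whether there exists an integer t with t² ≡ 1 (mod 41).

t = 40 works: 40² = 1600, and 1600 − 1 = 1599 = 39·41.

t = 40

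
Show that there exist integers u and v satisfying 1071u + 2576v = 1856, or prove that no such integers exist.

gcd(1071, 2576) = 7, so every integer of the form 1071u + 2576v is a multiple of 7.
However 1856 leaves remainder 1 on division by 7.
So the equation is unsolvable over ℤ.

No, no such integers exist.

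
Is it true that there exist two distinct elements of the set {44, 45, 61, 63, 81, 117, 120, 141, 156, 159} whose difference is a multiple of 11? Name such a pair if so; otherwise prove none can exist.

Residues mod 11: 44↦0, 45↦1, 61↦6, 63↦8, 81↦4, 117↦7, 120↦10, 141↦9, 156↦2, 159↦5.
No residue repeats among the 10 elements, so no pair has difference ≡ 0 (mod 11).

There is no such pair.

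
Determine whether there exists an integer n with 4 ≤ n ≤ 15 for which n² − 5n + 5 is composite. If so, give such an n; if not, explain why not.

At n = 15: 15² − 5·15 + 5 = 155 = 5·31, which is composite.

n = 15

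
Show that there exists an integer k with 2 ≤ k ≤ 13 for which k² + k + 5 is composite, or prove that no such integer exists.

At k = 9: 9² + 9 + 5 = 95 = 5·19, which is composite.

k = 9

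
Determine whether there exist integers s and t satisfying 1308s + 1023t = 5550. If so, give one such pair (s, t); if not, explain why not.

s = 181, t = -226

gcd(1308, 1023) = 3, and 3 divides 5550, so integer solutions exist.
Dividing through by 3 reduces the equation to 436s + 341t = 1850.
Run the Euclidean algorithm on 436 and 341: 436 = 1·341 + 95, 341 = 3·95 + 56, 95 = 1·56 + 39, 56 = 1·39 + 17, 39 = 2·17 + 5, 17 = 3·5 + 2, 5 = 2·2 + 1, 2 = 2·1 + 0.
Back-substituting, 1 = 5 − 2·2 = 5 − 2·(17 − 3·5) = −2·17 + 7·5 = −2·17 + 7·(39 − 2·17) = 7·39 − 16·17 = 7·39 − 16·(56 − 1·39) = −16·56 + 23·39 = −16·56 + 23·(95 − 1·56) = 23·95 − 39·56 = 23·95 − 39·(341 − 3·95) = −39·341 + 140·95 = −39·341 + 140·(436 − 1·341) = 140·436 − 179·341; that is, 436·140 + 341·(-179) = 1.
Times 1850: 436·259000 + 341·(-331150) = 1850, so (259000, -331150) solves it.
Subtracting 759·341 from s and adding 759·436 to t gives the tidier solution (181, -226).
Indeed 1308·181 + 1023·(-226) = 236748 − 231198 = 5550.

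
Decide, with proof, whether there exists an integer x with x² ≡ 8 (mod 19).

There is no such integer.

Squares mod 19 repeat after x = 9 (as (−x)² = x²); for x = 0..9 they are 0, 1, 4, 9, 16, 6, 17, 11, 7, 5.
So the quadratic residues mod 19 are {0, 1, 4, 5, 6, 7, 9, 11, 16, 17}, and 8 is not among them.
Hence no integer x has x² ≡ 8 (mod 19).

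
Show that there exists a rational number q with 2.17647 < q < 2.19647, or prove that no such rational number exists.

Multiplying by 11: 11·2.17647 = 23.94117 and 11·2.19647 = 24.16117, so the integer 24 lies strictly between them.
Dividing back, 2.17647 < 24/11 < 2.19647, and 24/11 is rational.

q = 24/11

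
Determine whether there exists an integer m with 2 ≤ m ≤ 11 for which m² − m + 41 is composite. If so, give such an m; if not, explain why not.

There is no such integer m in that range.

The values for m = 2, 3, …, 11 are 43, 47, 53, 61, 71, 83, 97, 113, 131, 151, and each of these is prime.
So no value in the range makes the expression composite.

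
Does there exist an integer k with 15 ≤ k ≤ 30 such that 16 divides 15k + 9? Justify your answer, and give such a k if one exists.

k = 25

k = 25 works, since 15·25 + 9 = 384 = 24·16.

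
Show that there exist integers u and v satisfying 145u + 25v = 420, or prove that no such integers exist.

gcd(145, 25) = 5, and 5 divides 420, so integer solutions exist.
Dividing through by 5 reduces the equation to 29u + 5v = 84.
Euclidean algorithm: 29 = 5·5 + 4, 5 = 1·4 + 1, 4 = 4·1 + 0.
Working back up the chain: 1 = 5 − 1·4 = 5 − (29 − 5·5) = −29 + 6·5. So 29·(-1) + 5·6 = 1.
Times 84: 29·(-84) + 5·504 = 84, so (-84, 504) solves it.
Adding 17·5 to u and subtracting 17·29 from v gives the tidier solution (1, 11).
Indeed 145·1 + 25·11 = 145 + 275 = 420.

u = 1, v = 11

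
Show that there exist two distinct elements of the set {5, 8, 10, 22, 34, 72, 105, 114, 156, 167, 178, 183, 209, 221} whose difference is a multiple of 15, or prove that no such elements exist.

Reduce each element modulo 15: 5↦5, 8↦8, 10↦10, 22↦7, 34↦4, 72↦12, 105↦0, 114↦9, 156↦6, 167↦2, 178↦13, 183↦3, 209↦14, 221↦11.
These 14 residues are pairwise different, hence no difference of two elements is divisible by 15.

No such pair exists.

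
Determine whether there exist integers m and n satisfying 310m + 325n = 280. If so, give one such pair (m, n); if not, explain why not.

m = 3, n = -2

gcd(310, 325) = 5, and 5 divides 280, so integer solutions exist.
Dividing through by 5 reduces the equation to 62m + 65n = 56.
Euclidean algorithm: 65 = 1·62 + 3, 62 = 20·3 + 2, 3 = 1·2 + 1, 2 = 2·1 + 0.
Back-substituting, 1 = 3 − 1·2 = 3 − (62 − 20·3) = −62 + 21·3 = −62 + 21·(65 − 1·62) = 21·65 − 22·62; that is, 62·(-22) + 65·21 = 1.
Times 56: 62·(-1232) + 65·1176 = 56, so (-1232, 1176) solves it.
Adding 19·65 to m and subtracting 19·62 from n gives the tidier solution (3, -2).
Indeed 310·3 + 325·(-2) = 930 − 650 = 280.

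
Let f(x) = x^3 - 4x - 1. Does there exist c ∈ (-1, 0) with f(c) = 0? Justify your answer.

f(-1) = 2 and f(0) = -1, which have opposite signs.
As a polynomial, f is continuous on every closed interval.
So by the Intermediate Value Theorem there is a c strictly between -1 and 0 with f(c) = 0.

Yes, such a c exists.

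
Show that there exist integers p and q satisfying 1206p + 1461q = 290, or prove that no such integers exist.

Any value of 1206p + 1461q is a multiple of gcd(1206, 1461) = 3.
But 290 = 3·96 + 2, so 3 ∤ 290.
Hence no integers p, q satisfy the equation.

No, no such integers exist.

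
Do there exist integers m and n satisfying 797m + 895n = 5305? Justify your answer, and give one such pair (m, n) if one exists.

m = 850, n = -751

Since gcd(797, 895) = 1, every integer is an integer combination of 797 and 895.
Euclidean algorithm: 895 = 1·797 + 98, 797 = 8·98 + 13, 98 = 7·13 + 7, 13 = 1·7 + 6, 7 = 1·6 + 1, 6 = 6·1 + 0.
Unwinding: 1 = 7 − 1·6 = 7 − (13 − 1·7) = −13 + 2·7 = −13 + 2·(98 − 7·13) = 2·98 − 15·13 = 2·98 − 15·(797 − 8·98) = −15·797 + 122·98 = −15·797 + 122·(895 − 1·797) = 122·895 − 137·797, i.e. 797·(-137) + 895·122 = 1.
Scaling by 5305 gives the particular solution (m, n) = (-726785, 647210).
Shifting by a multiple of (895, −797) keeps it a solution: m = -726785 + 813·895 = 850, n = 647210 − 813·797 = -751.
Indeed 797·850 + 895·(-751) = 677450 − 672145 = 5305.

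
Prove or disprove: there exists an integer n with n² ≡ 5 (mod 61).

n = 35

n = 35 works: 35² = 1225, and 1225 − 5 = 1220 = 20·61.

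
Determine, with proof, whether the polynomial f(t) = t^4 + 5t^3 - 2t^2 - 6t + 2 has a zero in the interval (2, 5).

f has no root in that interval.

f(2) = 38 and f(5) = 1172, both positive, so a sign-change argument is unavailable; we show f keeps this sign on the whole interval.
Substitute t = 2 + u, where 0 < u < 3 on the interval. Expanding, f(2 + u) = u^4 + 13u^3 + 52u^2 + 78u + 38.
The nonzero coefficients here are all positive, so for u > 0 every term is positive (or zero), and the constant term 38 is strictly positive.
So f is strictly positive on (2, 5); no root exists in the interval.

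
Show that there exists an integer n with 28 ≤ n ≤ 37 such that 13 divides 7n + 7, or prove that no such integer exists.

No, no such integer n in that range exists.

The values of 7n + 7 for n = 28, 29, …, 37 are 203, 210, 217, 224, 231, 238, 245, 252, 259, 266; reduced mod 13 these are 8, 2, 9, 3, 10, 4, 11, 5, 12, 6.
None is 0, so 13 never divides 7n + 7 on this range.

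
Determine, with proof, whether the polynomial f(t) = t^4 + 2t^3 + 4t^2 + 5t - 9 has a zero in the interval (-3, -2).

f(-3) = 39 and f(-2) = -3, which have opposite signs.
Since f is a polynomial it is continuous on [-3, -2].
By the Intermediate Value Theorem f must vanish at some point of (-3, -2).

Such a root exists.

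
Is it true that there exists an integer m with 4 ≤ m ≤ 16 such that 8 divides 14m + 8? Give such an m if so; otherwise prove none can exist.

m = 4

At m = 4 we get 14·4 + 8 = 64, and 64 = 8·8.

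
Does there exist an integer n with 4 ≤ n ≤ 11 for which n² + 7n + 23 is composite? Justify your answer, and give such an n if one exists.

n = 11

At n = 11: 11² + 7·11 + 23 = 221 = 13·17, which is composite.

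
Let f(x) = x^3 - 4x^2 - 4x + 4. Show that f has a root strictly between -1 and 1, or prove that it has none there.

f(-1) = 3 and f(1) = -3, which have opposite signs.
As a polynomial, f is continuous on every closed interval.
By the Intermediate Value Theorem, f takes the value 0 somewhere in the open interval.

Such a root exists.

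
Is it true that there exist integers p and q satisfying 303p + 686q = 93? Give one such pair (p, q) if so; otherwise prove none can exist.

Since gcd(303, 686) = 1, every integer is an integer combination of 303 and 686.
Euclidean algorithm: 686 = 2·303 + 80, 303 = 3·80 + 63, 80 = 1·63 + 17, 63 = 3·17 + 12, 17 = 1·12 + 5, 12 = 2·5 + 2, 5 = 2·2 + 1, 2 = 2·1 + 0.
Unwinding: 1 = 5 − 2·2 = 5 − 2·(12 − 2·5) = −2·12 + 5·5 = −2·12 + 5·(17 − 1·12) = 5·17 − 7·12 = 5·17 − 7·(63 − 3·17) = −7·63 + 26·17 = −7·63 + 26·(80 − 1·63) = 26·80 − 33·63 = 26·80 − 33·(303 − 3·80) = −33·303 + 125·80 = −33·303 + 125·(686 − 2·303) = 125·686 − 283·303, i.e. 303·(-283) + 686·125 = 1.
Scaling by 93 gives the particular solution (p, q) = (-26319, 11625).
The general solution is p = -26319 + 686k, q = 11625 − 303k; taking k = 39 gives the smaller pair p = 435, q = -192.
Check: 303·435 + 686·(-192) = 131805 − 131712 = 93. ✓

p = 435, q = -192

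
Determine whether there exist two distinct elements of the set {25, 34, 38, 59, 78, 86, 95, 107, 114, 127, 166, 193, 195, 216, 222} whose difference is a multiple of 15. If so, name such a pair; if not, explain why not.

Reduce each element modulo 15: 25↦10, 34↦4, 38↦8, 59↦14, 78↦3, 86↦11, 95↦5, 107↦2, 114↦9, 127↦7, 166↦1, 193↦13, 195↦0, 216↦6, 222↦12.
No residue repeats among the 15 elements, so no pair has difference ≡ 0 (mod 15).

There is no such pair.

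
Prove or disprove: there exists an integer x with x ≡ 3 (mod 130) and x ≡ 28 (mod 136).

No, no such integer exists.

Reduce both congruences modulo 2, which divides 130 and 136: they say x ≡ 3 (mod 2) and x ≡ 28 (mod 2).
However 3 ≡ 1 and 28 ≡ 0 (mod 2), and 1 ≠ 0.
Hence the system has no solution.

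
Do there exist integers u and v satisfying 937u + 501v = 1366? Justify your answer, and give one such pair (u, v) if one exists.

Since gcd(937, 501) = 1, every integer is an integer combination of 937 and 501.
Dividing repeatedly: 937 = 1·501 + 436, 501 = 1·436 + 65, 436 = 6·65 + 46, 65 = 1·46 + 19, 46 = 2·19 + 8, 19 = 2·8 + 3, 8 = 2·3 + 2, 3 = 1·2 + 1, 2 = 2·1 + 0.
Back-substituting, 1 = 3 − 1·2 = 3 − (8 − 2·3) = −8 + 3·3 = −8 + 3·(19 − 2·8) = 3·19 − 7·8 = 3·19 − 7·(46 − 2·19) = −7·46 + 17·19 = −7·46 + 17·(65 − 1·46) = 17·65 − 24·46 = 17·65 − 24·(436 − 6·65) = −24·436 + 161·65 = −24·436 + 161·(501 − 1·436) = 161·501 − 185·436 = 161·501 − 185·(937 − 1·501) = −185·937 + 346·501; that is, 937·(-185) + 501·346 = 1.
Scaling by 1366 gives the particular solution (u, v) = (-252710, 472636).
Shifting by a multiple of (501, −937) keeps it a solution: u = -252710 + 505·501 = 295, v = 472636 − 505·937 = -549.
Indeed 937·295 + 501·(-549) = 276415 − 275049 = 1366.

u = 295, v = -549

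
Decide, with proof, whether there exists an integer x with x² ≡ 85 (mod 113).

Take x = 56. Then 56² = 3136 = 27·113 + 85, so 56² ≡ 85 (mod 113).

x = 56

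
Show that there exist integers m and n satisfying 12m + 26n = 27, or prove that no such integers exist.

No such integers exist.

gcd(12, 26) = 2, so every integer of the form 12m + 26n is a multiple of 2.
But 27 is not a multiple of 2 (it leaves remainder 1).
Hence no integers m, n satisfy the equation.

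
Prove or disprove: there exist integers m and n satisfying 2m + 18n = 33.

There are no such integers.

Both 2 and 18 are divisible by gcd(2, 18) = 2, hence so is any combination 2m + 18n.
However 33 leaves remainder 1 on division by 2.
Hence no integers m, n satisfy the equation.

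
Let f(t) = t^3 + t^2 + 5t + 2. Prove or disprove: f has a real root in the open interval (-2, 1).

f(-2) = -12 and f(1) = 9, which have opposite signs.
As a polynomial, f is continuous on every closed interval.
By the Intermediate Value Theorem f must vanish at some point of (-2, 1).

Such a root exists.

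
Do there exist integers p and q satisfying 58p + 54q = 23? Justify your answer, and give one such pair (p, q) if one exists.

Any value of 58p + 54q is a multiple of gcd(58, 54) = 2.
But 23 = 2·11 + 1, so 2 ∤ 23.
Hence no integers p, q satisfy the equation.

No such integers exist.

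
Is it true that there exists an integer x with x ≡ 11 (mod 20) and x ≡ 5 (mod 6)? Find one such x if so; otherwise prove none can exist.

The moduli are not coprime: gcd(20, 6) = 2. Compatibility requires 2 ∣ (5 − 11) = -6, which holds, so solutions exist.
The smallest candidate x = 11 works directly: 11 ≡ 5 (mod 6).
Verify: 11 = 0·20 + 11 and 11 = 1·6 + 5. ✓

x = 11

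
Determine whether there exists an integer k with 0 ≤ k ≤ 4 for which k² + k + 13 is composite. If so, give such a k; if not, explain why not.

k = 3

At k = 3: 3² + 3 + 13 = 25 = 5·5, which is composite.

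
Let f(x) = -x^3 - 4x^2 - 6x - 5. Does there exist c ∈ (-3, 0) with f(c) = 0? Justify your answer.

f(-3) = 4 and f(0) = -5, which have opposite signs.
Since f is a polynomial it is continuous on [-3, 0].
The Intermediate Value Theorem then guarantees some c ∈ (-3, 0) with f(c) = 0.

Such a root exists.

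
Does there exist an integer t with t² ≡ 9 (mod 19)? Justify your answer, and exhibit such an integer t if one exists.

t = 16

t = 16 works: 16² = 256, and 256 − 9 = 247 = 13·19.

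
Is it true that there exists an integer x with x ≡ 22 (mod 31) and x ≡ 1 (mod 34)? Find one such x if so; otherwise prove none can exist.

x = 239

The moduli 31 and 34 are coprime, so by the Chinese Remainder Theorem a unique solution modulo 1054 exists.
Any solution of the first congruence is x = 22 + 31t; substituting into the second, 31t ≡ 1 − 22 ≡ 13 (mod 34).
Invert 31 mod 34 by the Euclidean algorithm: 34 = 1·31 + 3, 31 = 10·3 + 1, 3 = 3·1 + 0; back-substituting, 1 = 31 − 10·3 = 31 − 10·(34 − 1·31) = −10·34 + 11·31. Hence 31·11 ≡ 1, so 31⁻¹ ≡ 11 (mod 34).
Multiplying by 11: t ≡ 11·13 = 143 ≡ 7 (mod 34).
With t = 7: x = 22 + 31·7 = 239.
Verify: 239 = 7·31 + 22 and 239 = 7·34 + 1. ✓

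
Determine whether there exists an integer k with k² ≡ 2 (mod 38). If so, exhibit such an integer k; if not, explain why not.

Since 19 ∣ 38, a solution of k² ≡ 2 (mod 38) would also satisfy k² ≡ 2 (mod 19).
Computing k² mod 19 for k = 0, 1, …, 9 (enough, by the symmetry k ↦ 19 − k) gives 0, 1, 4, 9, 16, 6, 17, 11, 7, 5.
The set of squares mod 19 is therefore {0, 1, 4, 5, 6, 7, 9, 11, 16, 17}, which does not contain 2.
Hence no integer k has k² ≡ 2 (mod 38).

No, no such integer exists.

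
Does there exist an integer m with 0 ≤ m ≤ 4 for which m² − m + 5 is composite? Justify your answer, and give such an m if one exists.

No, no such integer m in that range exists.

The values for m = 0, 1, …, 4 are 5, 5, 7, 11, 17, and each of these is prime.
So no value in the range makes the expression composite.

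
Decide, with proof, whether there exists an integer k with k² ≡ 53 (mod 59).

k = 42

k = 42 works: 42² = 1764, and 1764 − 53 = 1711 = 29·59.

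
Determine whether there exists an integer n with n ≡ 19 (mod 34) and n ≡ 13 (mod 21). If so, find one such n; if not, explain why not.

Since 34 and 21 share no common factor, CRT says the pair of congruences has a solution (unique mod 714).
Write n = 19 + 34t and require 19 + 34t ≡ 13 (mod 21), i.e. 34t ≡ 15 (mod 21).
34 ≡ 13 (mod 21), so this reads 13t ≡ 15 (mod 21). To invert 13 modulo 21: 21 = 1·13 + 8, 13 = 1·8 + 5, 8 = 1·5 + 3, 5 = 1·3 + 2, 3 = 1·2 + 1, 2 = 2·1 + 0, and unwinding, 1 = 3 − 1·2 = 3 − (5 − 1·3) = −5 + 2·3 = −5 + 2·(8 − 1·5) = 2·8 − 3·5 = 2·8 − 3·(13 − 1·8) = −3·13 + 5·8 = −3·13 + 5·(21 − 1·13) = 5·21 − 8·13. Thus 13⁻¹ ≡ -8 ≡ 13 (mod 21).
Multiplying by 13: t ≡ 13·15 = 195 ≡ 6 (mod 21).
With t = 6: n = 19 + 34·6 = 223.
Verify: 223 = 6·34 + 19 and 223 = 10·21 + 13. ✓

n = 223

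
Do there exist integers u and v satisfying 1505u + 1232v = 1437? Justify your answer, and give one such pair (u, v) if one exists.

Any value of 1505u + 1232v is a multiple of gcd(1505, 1232) = 7.
However 1437 leaves remainder 2 on division by 7.
Hence no integers u, v satisfy the equation.

No such integers exist.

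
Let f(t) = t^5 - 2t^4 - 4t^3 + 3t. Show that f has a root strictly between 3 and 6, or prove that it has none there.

f(3) = -18 and f(6) = 4338, which have opposite signs.
As a polynomial, f is continuous on every closed interval.
By the Intermediate Value Theorem f must vanish at some point of (3, 6).

Such a root exists.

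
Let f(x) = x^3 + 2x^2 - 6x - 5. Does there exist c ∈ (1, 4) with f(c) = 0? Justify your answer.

f(1) = -8 and f(4) = 67, which have opposite signs.
As a polynomial, f is continuous on every closed interval.
The Intermediate Value Theorem then guarantees some c ∈ (1, 4) with f(c) = 0.

Yes, such a c exists.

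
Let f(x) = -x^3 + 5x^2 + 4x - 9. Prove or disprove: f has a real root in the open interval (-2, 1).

f(-2) = 11 and f(1) = -1, which have opposite signs.
Since f is a polynomial it is continuous on [-2, 1].
By the Intermediate Value Theorem, f takes the value 0 somewhere in the open interval.

Such a root exists.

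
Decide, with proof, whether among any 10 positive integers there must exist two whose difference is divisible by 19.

No; for instance {83, 84, 85, 86, 87, 88, 89, 90, 91, 92} is a counterexample.

Try 10 consecutive integers, 83, 84, …, 92. Their remainders mod 19 are 7, 8, 9, 10, 11, 12, 13, 14, 15, 16 — pairwise different, as any 10 ≤ 19 consecutive integers have distinct residues.
The differences between them range over 1, …, 9, none of which is divisible by 19.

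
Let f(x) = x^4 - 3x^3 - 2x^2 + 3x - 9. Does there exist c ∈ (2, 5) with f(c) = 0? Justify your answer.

f(2) = -19 and f(5) = 206, which have opposite signs.
Since f is a polynomial it is continuous on [2, 5].
So by the Intermediate Value Theorem there is a c strictly between 2 and 5 with f(c) = 0.

Yes, f has a root in the interval.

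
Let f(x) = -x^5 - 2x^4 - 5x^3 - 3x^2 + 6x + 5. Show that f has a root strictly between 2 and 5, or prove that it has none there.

No.

f(2) = -99 and f(5) = -5040, both negative, so a sign-change argument is unavailable; we show f keeps this sign on the whole interval.
Substitute x = 2 + u, where 0 < u < 3 on the interval. Expanding, f(2 + u) = -u^5 - 12u^4 - 61u^3 - 161u^2 - 210u - 99.
The nonzero coefficients here are all negative, so for u > 0 every term is negative (or zero), and the constant term -99 is strictly negative.
Therefore f(x) < 0 throughout (2, 5), and f has no zero there.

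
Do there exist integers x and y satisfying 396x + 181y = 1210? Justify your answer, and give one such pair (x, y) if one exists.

Since gcd(396, 181) = 1, every integer is an integer combination of 396 and 181.
Run the Euclidean algorithm on 396 and 181: 396 = 2·181 + 34, 181 = 5·34 + 11, 34 = 3·11 + 1, 11 = 11·1 + 0.
Unwinding: 1 = 34 − 3·11 = 34 − 3·(181 − 5·34) = −3·181 + 16·34 = −3·181 + 16·(396 − 2·181) = 16·396 − 35·181, i.e. 396·16 + 181·(-35) = 1.
Multiplying through by 1210: x = 16·1210 = 19360, y = (-35)·1210 = -42350 is a solution.
The general solution is x = 19360 + 181k, y = -42350 − 396k; taking k = -106 gives the smaller pair x = 174, y = -374.
Indeed 396·174 + 181·(-374) = 68904 − 67694 = 1210.

x = 174, y = -374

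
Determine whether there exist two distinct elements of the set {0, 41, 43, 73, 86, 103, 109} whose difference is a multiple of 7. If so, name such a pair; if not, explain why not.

Two integers differ by a multiple of 7 exactly when they have the same residue mod 7. The residues are 0↦0, 41↦6, 43↦1, 73↦3, 86↦2, 103↦5, 109↦4.
All 7 residues are distinct, so no two elements differ by a multiple of 7.

No such pair exists.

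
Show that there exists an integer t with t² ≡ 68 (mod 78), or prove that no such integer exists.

Reduce modulo 3, which divides 78: we would need t² ≡ 2 (mod 3).
Computing t² mod 3 for t = 0, 1, …, 1 (enough, by the symmetry t ↦ 3 − t) gives 0, 1.
So the quadratic residues mod 3 are {0, 1}, and 2 is not among them.
Therefore t² ≡ 68 (mod 78) has no solution.

There is no such integer.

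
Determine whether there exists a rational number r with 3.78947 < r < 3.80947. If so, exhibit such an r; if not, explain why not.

Multiplying by 5: 5·3.78947 = 18.94735 and 5·3.80947 = 19.04735, so the integer 19 lies strictly between them.
Hence 19/5 is a rational number with 3.78947 < 19/5 < 3.80947.

r = 19/5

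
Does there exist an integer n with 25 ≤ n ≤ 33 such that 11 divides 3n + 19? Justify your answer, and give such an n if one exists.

The values of 3n + 19 for n = 25, 26, …, 33 are 94, 97, 100, 103, 106, 109, 112, 115, 118; reduced mod 11 these are 6, 9, 1, 4, 7, 10, 2, 5, 8.
Since 0 is absent from this list, 11 ∤ 3n + 19 for every n with 25 ≤ n ≤ 33.

No such integer n in that range exists.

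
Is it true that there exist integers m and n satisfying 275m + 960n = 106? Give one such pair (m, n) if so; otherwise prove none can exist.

Both 275 and 960 are divisible by gcd(275, 960) = 5, hence so is any combination 275m + 960n.
But 106 = 5·21 + 1, so 5 ∤ 106.
So the equation is unsolvable over ℤ.

No such integers exist.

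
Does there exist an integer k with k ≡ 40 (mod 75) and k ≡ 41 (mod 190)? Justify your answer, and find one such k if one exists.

No such integer exists.

Reduce both congruences modulo 5, which divides 75 and 190: they say k ≡ 40 (mod 5) and k ≡ 41 (mod 5).
These are incompatible: 40 − 41 = -1 is not divisible by 5.
Therefore no such k exists.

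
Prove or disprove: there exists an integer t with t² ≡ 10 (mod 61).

Apply Euler's criterion with the prime 61: 10 is a quadratic residue iff 10^30 ≡ 1 (mod 61), and a non-residue iff it is ≡ −1.
Repeated squaring mod 61: 10^2 = 100 ≡ 39; 10^4 ≡ 39² = 1521 ≡ 57; 10^8 ≡ 57² = 3249 ≡ 16; 10^16 ≡ 16² = 256 ≡ 12.
Since 30 = 16 + 8 + 4 + 2, 10^30 ≡ 12 · 16 · 57 · 39; multiplying out mod 61: 12·16 = 192 ≡ 9, then 9·57 = 513 ≡ 25, then 25·39 = 975 ≡ 60. Thus 10^30 ≡ 60 ≡ −1 (mod 61).
The value −1 means 10 is a non-residue modulo 61, so t² ≡ 10 (mod 61) is impossible.

No such integer exists.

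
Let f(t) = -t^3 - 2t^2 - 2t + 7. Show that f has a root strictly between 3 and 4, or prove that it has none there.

No such root exists.

f(3) = -44 and f(4) = -97, both negative.
f'(t) = -3t^2 - 4t - 2 has discriminant (-4)² − 4·(-3)·(-2) = -8 < 0, so f' has no real roots and is negative for every real t.
Hence f is strictly decreasing on ℝ, and in particular on [3, 4]. A strictly monotone function with same-sign endpoint values stays negative on the whole interval, so f has no zero in (3, 4).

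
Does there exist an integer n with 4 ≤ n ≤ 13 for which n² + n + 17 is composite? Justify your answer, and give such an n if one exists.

The values for n = 4, 5, …, 13 are 37, 47, 59, 73, 89, 107, 127, 149, 173, 199, and each of these is prime.
So no value in the range makes the expression composite.

No such integer n in that range exists.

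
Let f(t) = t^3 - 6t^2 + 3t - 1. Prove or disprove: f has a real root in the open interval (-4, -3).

No such root exists.

The endpoint values f(-4) = -173 and f(-3) = -91 are both negative. Claim: f(t) < 0 for every t in (-4, -3).
Shift to the endpoint -3: with t = -3 − u (0 < u < 1), one computes f(-3 − u) = -u^3 - 15u^2 - 66u - 91.
All 4 nonzero coefficients of this polynomial in u are negative; hence for u > 0 the value is a sum of negative terms (the constant -91 among them).
Therefore f(t) < 0 throughout (-4, -3), and f has no zero there.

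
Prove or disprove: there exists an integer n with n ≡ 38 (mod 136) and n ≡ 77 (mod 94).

No such integer exists.

gcd(136, 94) = 2. If n ≡ 38 (mod 136) and n ≡ 77 (mod 94), then n ≡ 38 (mod 2) and n ≡ 77 (mod 2).
But 38 mod 2 = 0 while 77 mod 2 = 1, a contradiction.
Therefore no such n exists.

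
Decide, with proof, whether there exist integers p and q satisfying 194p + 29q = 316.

p = 10, q = -56

194 and 29 are coprime, so 194p + 29q ranges over all of ℤ.
Euclidean algorithm: 194 = 6·29 + 20, 29 = 1·20 + 9, 20 = 2·9 + 2, 9 = 4·2 + 1, 2 = 2·1 + 0.
Unwinding: 1 = 9 − 4·2 = 9 − 4·(20 − 2·9) = −4·20 + 9·9 = −4·20 + 9·(29 − 1·20) = 9·29 − 13·20 = 9·29 − 13·(194 − 6·29) = −13·194 + 87·29, i.e. 194·(-13) + 29·87 = 1.
Multiplying through by 316: p = (-13)·316 = -4108, q = 87·316 = 27492 is a solution.
The general solution is p = -4108 + 29k, q = 27492 − 194k; taking k = 142 gives the smaller pair p = 10, q = -56.
Check: 194·10 + 29·(-56) = 1940 − 1624 = 316. ✓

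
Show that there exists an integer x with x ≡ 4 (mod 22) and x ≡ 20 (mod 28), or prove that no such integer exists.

The moduli are not coprime: gcd(22, 28) = 2. Compatibility requires 2 ∣ (20 − 4) = 16, which holds, so solutions exist.
Step through x = 4, 4 + 22, 4 + 2·22, …: the values 4, 26, 48 reduce mod 28 to 4, 26, 20. The value 48 hits 20.
Verify: 48 = 2·22 + 4 and 48 = 1·28 + 20. ✓

x = 48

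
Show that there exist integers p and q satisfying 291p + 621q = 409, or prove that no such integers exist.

No such integers exist.

gcd(291, 621) = 3, so every integer of the form 291p + 621q is a multiple of 3.
But 409 = 3·136 + 1, so 3 ∤ 409.
Hence no integers p, q satisfy the equation.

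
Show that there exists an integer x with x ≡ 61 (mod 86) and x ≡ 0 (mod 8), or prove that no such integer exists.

No such integer exists.

gcd(86, 8) = 2. If x ≡ 61 (mod 86) and x ≡ 0 (mod 8), then x ≡ 61 (mod 2) and x ≡ 0 (mod 2).
However 61 ≡ 1 and 0 ≡ 0 (mod 2), and 1 ≠ 0.
Hence the system has no solution.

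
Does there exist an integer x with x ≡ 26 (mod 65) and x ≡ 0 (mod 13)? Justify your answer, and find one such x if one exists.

x = 26

The moduli are not coprime: gcd(65, 13) = 13. Compatibility requires 13 ∣ (0 − 26) = -26, which holds, so solutions exist.
The smallest candidate x = 26 works directly: 26 ≡ 0 (mod 13).
Indeed 26 ≡ 26 (mod 65) and 26 ≡ 0 (mod 13).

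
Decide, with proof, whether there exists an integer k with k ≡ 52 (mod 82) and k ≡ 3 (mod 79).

k = 872

gcd(82, 79) = 1, so the Chinese Remainder Theorem guarantees exactly one residue class mod 6478 satisfying both.
Write k = 52 + 82t and require 52 + 82t ≡ 3 (mod 79), i.e. 82t ≡ 30 (mod 79).
82 ≡ 3 (mod 79), so this reads 3t ≡ 30 (mod 79). Invert 3 mod 79 by the Euclidean algorithm: 79 = 26·3 + 1, 3 = 3·1 + 0; back-substituting, 1 = 79 − 26·3. Hence 3·(-26) ≡ 1, so 3⁻¹ ≡ -26 ≡ 53 (mod 79).
Therefore t ≡ 53·30 = 1590 ≡ 10 (mod 79).
Taking t = 10 gives k = 52 + 82·10 = 872.
Check: 872 mod 82 = 52, 872 mod 79 = 3. ✓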